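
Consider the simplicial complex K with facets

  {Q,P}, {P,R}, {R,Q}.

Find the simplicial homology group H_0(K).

H_0 = Z.

K has 3 vertices, 3 edges.
rank ∂_0 = 0, rank ∂_1 = 2 ⇒ b_0 = 3 − 0 − 2 = 1; all invariant factors of ∂_1 are 1 so no torsion. So H_0 = Z.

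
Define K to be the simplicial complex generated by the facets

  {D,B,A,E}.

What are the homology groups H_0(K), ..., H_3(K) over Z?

H_0 = Z,  H_1 = 0,  H_2 = 0,  H_3 = 0.

K has 4 vertices, 6 edges, 4 triangles, 1 3-simplex.
rank ∂_0 = 0, rank ∂_1 = 3 ⇒ b_0 = 4 − 0 − 3 = 1; all invariant factors of ∂_1 are 1 so no torsion. So H_0 = Z.
rank ∂_1 = 3, rank ∂_2 = 3 ⇒ b_1 = 6 − 3 − 3 = 0; all invariant factors of ∂_2 are 1 so no torsion. So H_1 = 0.
rank ∂_2 = 3, rank ∂_3 = 1 ⇒ b_2 = 4 − 3 − 1 = 0; all invariant factors of ∂_3 are 1 so no torsion. So H_2 = 0.
rank ∂_3 = 1, rank ∂_4 = 0 ⇒ b_3 = 1 − 1 − 0 = 0. So H_3 = 0.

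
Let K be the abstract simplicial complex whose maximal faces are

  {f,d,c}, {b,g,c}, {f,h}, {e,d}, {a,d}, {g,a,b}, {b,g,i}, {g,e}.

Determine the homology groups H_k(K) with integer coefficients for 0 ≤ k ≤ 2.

Order the vertices as a < b < c < d < e < f < g < h < i. Listing each simplex with vertices in this order, K has dimension 2 with simplices:

  0-simplices (9): a, b, c, d, e, f, g, h, i
  1-simplices (14): ab, ad, ag, bc, bg, bi, cd, cf, cg, de, df, eg, fh, gi
  2-simplices (4): abg, bcg, bgi, cdf

Hence C_0 ≅ Z^9, C_1 ≅ Z^14, C_2 ≅ Z^4.

The boundary map ∂_1: C_1 → C_0 is given by ∂[p,q] = [q] − [p]. For instance
  ∂df = f − d.
As a 9×14 matrix over Z this has rank 8, with invariant factors (1,1,1,1,1,1,1,1).

The boundary map ∂_2: C_2 → C_1 maps a triangle to the signed sum of its edges. For instance
  ∂cdf = df − cf + cd,
  ∂bgi = gi − bi + bg.
This gives a 14×4 integer matrix of rank 4; reducing to Smith normal form yields diagonal entries (1,1,1,1).

Computing H_k = (kernel of ∂_k) / (image of ∂_{k+1}):

  H_0: rank C_0 − rank ∂_1 = 9 − 8 = 1, and the invariant factors of ∂_1 are all 1, so H_0 = Z.
  H_1: rank ker ∂_1 − rank ∂_2 = (14 − 8) − 4 = 2, and the invariant factors of ∂_2 are all 1, so H_1 = Z^2.
  H_2: rank ker ∂_2 − rank ∂_3 = (4 − 4) − 0 = 0, and there is no ∂_3, so H_2 = 0.

H_0 = Z,  H_1 = Z^2,  H_2 = 0.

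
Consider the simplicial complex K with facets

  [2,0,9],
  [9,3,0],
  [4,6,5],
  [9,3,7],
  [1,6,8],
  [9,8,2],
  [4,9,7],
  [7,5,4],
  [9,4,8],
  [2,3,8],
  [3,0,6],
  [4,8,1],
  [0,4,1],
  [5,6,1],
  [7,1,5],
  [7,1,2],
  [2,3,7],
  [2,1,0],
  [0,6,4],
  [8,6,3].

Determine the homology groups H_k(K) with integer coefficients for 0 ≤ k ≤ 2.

Fix the vertex order 0 < 1 < 2 < 3 < 4 < 5 < 6 < 7 < 8 < 9 and write every simplex with vertices in increasing order. Then dim K = 2 and the simplices of K are:

  0-simplices (10): [0], [1], [2], [3], [4], [5], [6], [7], [8], [9]
  1-simplices (30): (30 of them)
  2-simplices (20): (20 of them)

giving chain groups C_0 ≅ Z^10, C_1 ≅ Z^30, C_2 ≅ Z^20.

Boundary ∂_1: C_1 → C_0 maps an edge to its endpoints' difference, ∂[p,q] = q − p. For instance
  ∂[8,9] = [9] − [8].
The resulting 10×30 matrix has rank 9, and its Smith normal form has invariant factors (1,1,1,1,1,1,1,1,1).

∂_2: C_2 → C_1 sends each 2-simplex [p,q,r] to [q,r] − [p,r] + [p,q]. For instance
  ∂[1,4,8] = [4,8] − [1,8] + [1,4],
  ∂[0,2,9] = [2,9] − [0,9] + [0,2].
This gives a 30×20 integer matrix of rank 20; reducing to Smith normal form yields diagonal entries (1,1,1,1,1,1,1,1,1,1,1,1,1,1,1,1,1,1,1,2).

Reading off H_k = ker ∂_k / im ∂_{k+1}:

  H_0: rank C_0 − rank ∂_1 = 10 − 9 = 1, and the invariant factors of ∂_1 are all 1, so H_0 ≅ Z.
  H_1: rank ker ∂_1 − rank ∂_2 = (30 − 9) − 20 = 1, and ∂_2 has invariant factor 2 > 1, so H_1 ≅ Z ⊕ Z/2.
  H_2: rank ker ∂_2 − rank ∂_3 = (20 − 20) − 0 = 0, and there is no ∂_3, so H_2 ≅ 0.

(K is a triangulation of the Klein bottle.)

H_0 ≅ Z,  H_1 ≅ Z ⊕ Z/2,  H_2 = 0.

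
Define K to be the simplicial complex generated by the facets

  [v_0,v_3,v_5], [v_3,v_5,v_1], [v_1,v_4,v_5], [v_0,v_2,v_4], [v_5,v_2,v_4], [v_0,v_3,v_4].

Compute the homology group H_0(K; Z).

H_0 ≅ Z.

We work with the vertex ordering v_0 < v_1 < v_2 < v_3 < v_4 < v_5. The simplices of K, each written with vertices in increasing order, are:

  0-simplices (6): [v_0], [v_1], [v_2], [v_3], [v_4], [v_5]
  1-simplices (12): [v_0,v_2], [v_0,v_3], [v_0,v_4], [v_0,v_5], [v_1,v_3], [v_1,v_4], [v_1,v_5], [v_2,v_4], [v_2,v_5], [v_3,v_4], [v_3,v_5], [v_4,v_5]
  2-simplices (6): [v_0,v_2,v_4], [v_0,v_3,v_4], [v_0,v_3,v_5], [v_1,v_3,v_5], [v_1,v_4,v_5], [v_2,v_4,v_5]

so the chain groups are C_0 ≅ Z^6, C_1 ≅ Z^12, C_2 ≅ Z^6.

Boundary ∂_1: C_1 → C_0 maps an edge to its endpoints' difference, ∂[p,q] = q − p. For instance
  ∂[v_0,v_3] = [v_3] − [v_0].
This gives a 6×12 integer matrix of rank 5; reducing to Smith normal form yields diagonal entries (1,1,1,1,1).

∂_2: C_2 → C_1 acts by ∂[p,q,r] = [q,r] − [p,r] + [p,q]. For instance
  ∂[v_0,v_3,v_4] = [v_3,v_4] − [v_0,v_4] + [v_0,v_3],
  ∂[v_1,v_3,v_5] = [v_3,v_5] − [v_1,v_5] + [v_1,v_3].
The resulting 12×6 matrix has rank 6, and its Smith normal form has invariant factors (1,1,1,1,1,1).

From H_k ≅ ker(∂_k) / im(∂_{k+1}) we obtain:

  H_0: rank C_0 − rank ∂_1 = 6 − 5 = 1, and the invariant factors of ∂_1 are all 1, so H_0 = Z.

(K is a triangulation of the cylinder S^1 x I.)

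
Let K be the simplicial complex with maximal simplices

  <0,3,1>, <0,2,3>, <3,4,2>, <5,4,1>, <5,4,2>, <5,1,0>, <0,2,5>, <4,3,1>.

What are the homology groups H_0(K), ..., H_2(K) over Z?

H_0 ≅ Z,  H_1 = 0,  H_2 ≅ Z.

K has 6 vertices, 12 edges, 8 triangles.
rank ∂_0 = 0, rank ∂_1 = 5 ⇒ b_0 = 6 − 0 − 5 = 1; all invariant factors of ∂_1 are 1 so no torsion. So H_0 = Z.
rank ∂_1 = 5, rank ∂_2 = 7 ⇒ b_1 = 12 − 5 − 7 = 0; all invariant factors of ∂_2 are 1 so no torsion. So H_1 = 0.
rank ∂_2 = 7, rank ∂_3 = 0 ⇒ b_2 = 8 − 7 − 0 = 1. So H_2 = Z.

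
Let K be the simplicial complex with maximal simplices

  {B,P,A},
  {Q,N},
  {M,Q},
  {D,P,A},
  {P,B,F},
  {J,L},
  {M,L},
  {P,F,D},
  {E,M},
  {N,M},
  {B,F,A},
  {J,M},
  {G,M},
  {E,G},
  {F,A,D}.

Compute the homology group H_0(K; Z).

Take the total order A < B < D < E < F < G < J < L < M < N < P < Q on the vertex set. Then K (dimension 2) consists of the simplices:

  0-simplices (12): A, B, D, E, F, G, J, L, M, N, P, Q
  1-simplices (18): AB, AD, AF, AP, BF, BP, DF, DP, EG, EM, FP, GM, JL, JM, LM, MN, MQ, NQ
  2-simplices (6): ABF, ABP, ADF, ADP, BFP, DFP

giving chain groups C_0 ≅ Z^12, C_1 ≅ Z^18, C_2 ≅ Z^6.

The boundary map ∂_1: C_1 → C_0 is given by ∂[p,q] = [q] − [p].
As a 12×18 matrix over Z this has rank 10, with invariant factors (1,1,1,1,1,1,1,1,1,1).

The boundary map ∂_2: C_2 → C_1 maps a triangle to the signed sum of its edges. For instance
  ∂ADP = DP − AP + AD,
  ∂BFP = FP − BP + BF.
The 18×6 boundary matrix has rank 5 and Smith normal form diag(1,1,1,1,1).

Computing H_k = (kernel of ∂_k) / (image of ∂_{k+1}):

  H_0: rank C_0 − rank ∂_1 = 12 − 10 = 2, and the invariant factors of ∂_1 are all 1, so H_0 = Z^2.

H_0 ≅ Z^2.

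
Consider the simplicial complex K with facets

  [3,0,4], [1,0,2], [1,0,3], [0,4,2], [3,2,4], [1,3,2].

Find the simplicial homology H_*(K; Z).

H_0 ≅ Z,  H_1 = 0,  H_2 ≅ Z.

Fix the vertex order 0 < 1 < 2 < 3 < 4 and write every simplex with vertices in increasing order. Then dim K = 2 and the simplices of K are:

  0-simplices (5): [0], [1], [2], [3], [4]
  1-simplices (9): [0,1], [0,2], [0,3], [0,4], [1,2], [1,3], [2,3], [2,4], [3,4]
  2-simplices (6): [0,1,2], [0,1,3], [0,2,4], [0,3,4], [1,2,3], [2,3,4]

so the chain groups are C_0 ≅ Z^5, C_1 ≅ Z^9, C_2 ≅ Z^6.

∂_1: C_1 → C_0 is given by ∂[p,q] = [q] − [p]. For instance
  ∂[0,4] = [4] − [0].
The 5×9 boundary matrix has rank 4 and Smith normal form diag(1,1,1,1).

∂_2: C_2 → C_1 sends each 2-simplex [p,q,r] to [q,r] − [p,r] + [p,q]. For instance
  ∂[1,2,3] = [2,3] − [1,3] + [1,2],
  ∂[0,1,3] = [1,3] − [0,3] + [0,1].
As a 9×6 matrix over Z this has rank 5, with invariant factors (1,1,1,1,1).

From H_k ≅ ker(∂_k) / im(∂_{k+1}) we obtain:

  H_0: rank C_0 − rank ∂_1 = 5 − 4 = 1, and the invariant factors of ∂_1 are all 1, so H_0 ≅ Z.
  H_1: rank ker ∂_1 − rank ∂_2 = (9 − 4) − 5 = 0, and the invariant factors of ∂_2 are all 1, so H_1 ≅ 0.
  H_2: rank ker ∂_2 − rank ∂_3 = (6 − 5) − 0 = 1, and there is no ∂_3, so H_2 ≅ Z.

As a check, the Euler characteristic is 5 − 9 + 6 = 2, which agrees with 1 − 0 + 1 = 2.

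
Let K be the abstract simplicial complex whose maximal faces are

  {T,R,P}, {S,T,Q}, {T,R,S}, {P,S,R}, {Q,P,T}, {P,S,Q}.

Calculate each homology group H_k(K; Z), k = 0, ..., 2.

Fix the vertex order P < Q < R < S < T and write every simplex with vertices in increasing order. Then dim K = 2 and the simplices of K are:

  0-simplices (5): P, Q, R, S, T
  1-simplices (9): PQ, PR, PS, PT, QS, QT, RS, RT, ST
  2-simplices (6): PQS, PQT, PRS, PRT, QST, RST

so the chain groups are C_0 ≅ Z^5, C_1 ≅ Z^9, C_2 ≅ Z^6.

Boundary ∂_1: C_1 → C_0 sends each edge [p,q] (with p < q) to q − p. For instance
  ∂QT = T − Q.
As a 5×9 matrix over Z this has rank 4, with invariant factors (1,1,1,1).

The boundary map ∂_2: C_2 → C_1 sends each 2-simplex [p,q,r] to [q,r] − [p,r] + [p,q]. For instance
  ∂PQT = QT − PT + PQ,
  ∂RST = ST − RT + RS.
This gives a 9×6 integer matrix of rank 5; reducing to Smith normal form yields diagonal entries (1,1,1,1,1).

Computing H_k = (kernel of ∂_k) / (image of ∂_{k+1}):

  H_0: rank C_0 − rank ∂_1 = 5 − 4 = 1, and the invariant factors of ∂_1 are all 1, so H_0 = Z.
  H_1: rank ker ∂_1 − rank ∂_2 = (9 − 4) − 5 = 0, and the invariant factors of ∂_2 are all 1, so H_1 = 0.
  H_2: rank ker ∂_2 − rank ∂_3 = (6 − 5) − 0 = 1, and there is no ∂_3, so H_2 = Z.

H_0 ≅ Z,  H_1 = 0,  H_2 ≅ Z.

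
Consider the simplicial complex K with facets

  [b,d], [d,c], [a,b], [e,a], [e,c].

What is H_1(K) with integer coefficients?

Fix the vertex order a < b < c < d < e and write every simplex with vertices in increasing order. Then dim K = 1 and the simplices of K are:

  0-simplices (5): a, b, c, d, e
  1-simplices (5): ab, ae, bd, cd, ce

so the chain groups are C_0 ≅ Z^5, C_1 ≅ Z^5.

Boundary ∂_1: C_1 → C_0 sends each edge [p,q] (with p < q) to q − p.
The resulting 5×5 matrix has rank 4, and its Smith normal form has invariant factors (1,1,1,1).

Now H_k = ker ∂_k / im ∂_{k+1}, so:

  H_1: rank ker ∂_1 − rank ∂_2 = (5 − 4) − 0 = 1, and there is no ∂_2, so H_1 = Z.

H_1 ≅ Z.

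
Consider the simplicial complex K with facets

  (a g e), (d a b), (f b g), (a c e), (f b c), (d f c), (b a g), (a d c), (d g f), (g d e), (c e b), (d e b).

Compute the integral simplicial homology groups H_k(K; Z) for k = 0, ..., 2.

H_0 ≅ Z,  H_1 ≅ Z/2,  H_2 = 0.

Order the vertices as a < b < c < d < e < f < g. Listing each simplex with vertices in this order, K has dimension 2 with simplices:

  0-simplices (7): a, b, c, d, e, f, g
  1-simplices (18): ab, ac, ad, ae, ag, bc, bd, be, bf, bg, cd, ce, cf, de, df, dg, eg, fg
  2-simplices (12): abd, abg, acd, ace, aeg, bce, bcf, bde, bfg, cdf, deg, dfg

giving chain groups C_0 ≅ Z^7, C_1 ≅ Z^18, C_2 ≅ Z^12.

The boundary map ∂_1: C_1 → C_0 sends each edge [p,q] (with p < q) to q − p.
As a 7×18 matrix over Z this has rank 6, with invariant factors (1,1,1,1,1,1).

The boundary map ∂_2: C_2 → C_1 maps a triangle to the signed sum of its edges. For instance
  ∂aeg = eg − ag + ae,
  ∂acd = cd − ad + ac.
The 18×12 boundary matrix has rank 12 and Smith normal form diag(1,1,1,1,1,1,1,1,1,1,1,2).

From H_k ≅ ker(∂_k) / im(∂_{k+1}) we obtain:

  H_0: rank C_0 − rank ∂_1 = 7 − 6 = 1, and the invariant factors of ∂_1 are all 1, so H_0 = Z.
  H_1: rank ker ∂_1 − rank ∂_2 = (18 − 6) − 12 = 0, and ∂_2 has invariant factor 2 > 1, so H_1 = Z/2.
  H_2: rank ker ∂_2 − rank ∂_3 = (12 − 12) − 0 = 0, and there is no ∂_3, so H_2 = 0.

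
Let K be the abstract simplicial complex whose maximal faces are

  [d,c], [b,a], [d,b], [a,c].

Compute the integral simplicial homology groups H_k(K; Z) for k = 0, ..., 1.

H_0 = Z,  H_1 = Z.

Order the vertices as a < b < c < d. Listing each simplex with vertices in this order, K has dimension 1 with simplices:

  0-simplices (4): a, b, c, d
  1-simplices (4): ab, ac, bd, cd

so the chain groups are C_0 ≅ Z^4, C_1 ≅ Z^4.

The boundary map ∂_1: C_1 → C_0 maps an edge to its endpoints' difference, ∂[p,q] = q − p.
The resulting 4×4 matrix has rank 3, and its Smith normal form has invariant factors (1,1,1).

Computing H_k = (kernel of ∂_k) / (image of ∂_{k+1}):

  H_0: rank C_0 − rank ∂_1 = 4 − 3 = 1, and the invariant factors of ∂_1 are all 1, so H_0 = Z.
  H_1: rank ker ∂_1 − rank ∂_2 = (4 − 3) − 0 = 1, and there is no ∂_2, so H_1 = Z.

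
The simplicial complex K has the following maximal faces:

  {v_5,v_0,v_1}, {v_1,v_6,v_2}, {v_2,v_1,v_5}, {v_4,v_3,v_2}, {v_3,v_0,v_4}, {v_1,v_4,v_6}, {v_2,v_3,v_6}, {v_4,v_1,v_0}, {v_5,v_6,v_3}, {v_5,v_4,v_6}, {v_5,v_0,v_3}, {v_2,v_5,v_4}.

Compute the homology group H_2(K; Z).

H_2 ≅ 0.

Fix the vertex order v_0 < v_1 < v_2 < v_3 < v_4 < v_5 < v_6 and write every simplex with vertices in increasing order. Then dim K = 2 and the simplices of K are:

  0-simplices (7): [v_0], [v_1], [v_2], [v_3], [v_4], [v_5], [v_6]
  1-simplices (18): (18 of them)
  2-simplices (12): (12 of them)

giving chain groups C_0 ≅ Z^7, C_1 ≅ Z^18, C_2 ≅ Z^12.

The boundary map ∂_1: C_1 → C_0 sends each edge [p,q] (with p < q) to q − p. For instance
  ∂[v_3,v_5] = [v_5] − [v_3].
The 7×18 boundary matrix has rank 6 and Smith normal form diag(1,1,1,1,1,1).

∂_2: C_2 → C_1 sends each 2-simplex [p,q,r] to [q,r] − [p,r] + [p,q]. For instance
  ∂[v_1,v_4,v_6] = [v_4,v_6] − [v_1,v_6] + [v_1,v_4],
  ∂[v_1,v_2,v_5] = [v_2,v_5] − [v_1,v_5] + [v_1,v_2].
The 18×12 boundary matrix has rank 12 and Smith normal form diag(1,1,1,1,1,1,1,1,1,1,1,2).

Reading off H_k = ker ∂_k / im ∂_{k+1}:

  H_2: rank ker ∂_2 − rank ∂_3 = (12 − 12) − 0 = 0, and there is no ∂_3, so H_2 = 0.

(K is a triangulation of the real projective plane RP^2.)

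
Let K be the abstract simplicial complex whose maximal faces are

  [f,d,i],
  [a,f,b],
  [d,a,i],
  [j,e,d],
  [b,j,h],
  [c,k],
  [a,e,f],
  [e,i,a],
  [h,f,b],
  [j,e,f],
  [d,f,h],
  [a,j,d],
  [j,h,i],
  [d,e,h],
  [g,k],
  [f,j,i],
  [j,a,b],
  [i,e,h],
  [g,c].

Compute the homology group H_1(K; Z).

H_1 = Z^3.

Take the total order a < b < c < d < e < f < g < h < i < j < k on the vertex set. Then K (dimension 2) consists of the simplices:

  0-simplices (11): a, b, c, d, e, f, g, h, i, j, k
  1-simplices (27): ab, ad, ae, af, ai, aj, bf, bh, bj, cg, ck, de, df, dh, di, dj, ef, eh, ei, ej, fh, fi, fj, gk, hi, hj, ij
  2-simplices (16): abf, abj, adi, adj, aef, aei, bfh, bhj, deh, dej, dfh, dfi, efj, ehi, fij, hij

so the chain groups are C_0 ≅ Z^11, C_1 ≅ Z^27, C_2 ≅ Z^16.

∂_1: C_1 → C_0 is given by ∂[p,q] = [q] − [p]. For instance
  ∂ad = d − a.
The resulting 11×27 matrix has rank 9, and its Smith normal form has invariant factors (1,1,1,1,1,1,1,1,1).

The boundary map ∂_2: C_2 → C_1 sends each 2-simplex [p,q,r] to [q,r] − [p,r] + [p,q]. For instance
  ∂adj = dj − aj + ad,
  ∂abf = bf − af + ab.
The 27×16 boundary matrix has rank 15 and Smith normal form diag(1,1,1,1,1,1,1,1,1,1,1,1,1,1,1).

Computing H_k = (kernel of ∂_k) / (image of ∂_{k+1}):

  H_1: rank ker ∂_1 − rank ∂_2 = (27 − 9) − 15 = 3, and the invariant factors of ∂_2 are all 1, so H_1 = Z^3.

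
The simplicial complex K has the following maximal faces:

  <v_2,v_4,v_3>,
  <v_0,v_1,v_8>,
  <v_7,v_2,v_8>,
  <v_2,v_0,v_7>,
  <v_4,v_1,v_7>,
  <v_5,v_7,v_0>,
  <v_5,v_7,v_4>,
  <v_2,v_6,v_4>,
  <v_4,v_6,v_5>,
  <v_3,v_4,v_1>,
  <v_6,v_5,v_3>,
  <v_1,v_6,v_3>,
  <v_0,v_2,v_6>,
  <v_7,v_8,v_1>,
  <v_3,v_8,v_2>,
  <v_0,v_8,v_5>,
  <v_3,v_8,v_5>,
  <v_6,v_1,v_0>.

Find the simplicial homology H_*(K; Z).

H_0 = Z,  H_1 = Z ⊕ Z/2,  H_2 = 0.

Order the vertices as v_0 < v_1 < v_2 < v_3 < v_4 < v_5 < v_6 < v_7 < v_8. Listing each simplex with vertices in this order, K has dimension 2 with simplices:

  0-simplices (9): [v_0], [v_1], [v_2], [v_3], [v_4], [v_5], [v_6], [v_7], [v_8]
  1-simplices (27): (27 of them)
  2-simplices (18): (18 of them)

giving chain groups C_0 ≅ Z^9, C_1 ≅ Z^27, C_2 ≅ Z^18.

∂_1: C_1 → C_0 sends each edge [p,q] (with p < q) to q − p.
The 9×27 boundary matrix has rank 8 and Smith normal form diag(1,1,1,1,1,1,1,1).

The boundary map ∂_2: C_2 → C_1 acts by ∂[p,q,r] = [q,r] − [p,r] + [p,q]. For instance
  ∂[v_1,v_3,v_4] = [v_3,v_4] − [v_1,v_4] + [v_1,v_3],
  ∂[v_0,v_2,v_6] = [v_2,v_6] − [v_0,v_6] + [v_0,v_2].
This gives a 27×18 integer matrix of rank 18; reducing to Smith normal form yields diagonal entries (1,1,1,1,1,1,1,1,1,1,1,1,1,1,1,1,1,2).

Now H_k = ker ∂_k / im ∂_{k+1}, so:

  H_0: rank C_0 − rank ∂_1 = 9 − 8 = 1, and the invariant factors of ∂_1 are all 1, so H_0 = Z.
  H_1: rank ker ∂_1 − rank ∂_2 = (27 − 8) − 18 = 1, and ∂_2 has invariant factor 2 > 1, so H_1 = Z ⊕ Z/2.
  H_2: rank ker ∂_2 − rank ∂_3 = (18 − 18) − 0 = 0, and there is no ∂_3, so H_2 = 0.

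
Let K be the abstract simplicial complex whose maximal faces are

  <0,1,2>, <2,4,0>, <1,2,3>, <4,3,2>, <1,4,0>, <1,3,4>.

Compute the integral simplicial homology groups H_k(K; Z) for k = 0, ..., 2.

We work with the vertex ordering 0 < 1 < 2 < 3 < 4. The simplices of K, each written with vertices in increasing order, are:

  0-simplices (5): [0], [1], [2], [3], [4]
  1-simplices (9): [0,1], [0,2], [0,4], [1,2], [1,3], [1,4], [2,3], [2,4], [3,4]
  2-simplices (6): [0,1,2], [0,1,4], [0,2,4], [1,2,3], [1,3,4], [2,3,4]

Hence C_0 ≅ Z^5, C_1 ≅ Z^9, C_2 ≅ Z^6.

∂_1: C_1 → C_0 maps an edge to its endpoints' difference, ∂[p,q] = q − p.
As a 5×9 matrix over Z this has rank 4, with invariant factors (1,1,1,1).

The boundary map ∂_2: C_2 → C_1 sends each 2-simplex [p,q,r] to [q,r] − [p,r] + [p,q]. For instance
  ∂[1,3,4] = [3,4] − [1,4] + [1,3],
  ∂[0,1,2] = [1,2] − [0,2] + [0,1].
The resulting 9×6 matrix has rank 5, and its Smith normal form has invariant factors (1,1,1,1,1).

Reading off H_k = ker ∂_k / im ∂_{k+1}:

  H_0: rank C_0 − rank ∂_1 = 5 − 4 = 1, and the invariant factors of ∂_1 are all 1, so H_0 ≅ Z.
  H_1: rank ker ∂_1 − rank ∂_2 = (9 − 4) − 5 = 0, and the invariant factors of ∂_2 are all 1, so H_1 ≅ 0.
  H_2: rank ker ∂_2 − rank ∂_3 = (6 − 5) − 0 = 1, and there is no ∂_3, so H_2 ≅ Z.

H_0 = Z,  H_1 = 0,  H_2 = Z.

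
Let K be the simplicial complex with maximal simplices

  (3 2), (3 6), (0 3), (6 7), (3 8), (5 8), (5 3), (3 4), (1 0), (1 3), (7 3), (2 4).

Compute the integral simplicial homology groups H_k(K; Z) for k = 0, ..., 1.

Fix the vertex order 0 < 1 < 2 < 3 < 4 < 5 < 6 < 7 < 8 and write every simplex with vertices in increasing order. Then dim K = 1 and the simplices of K are:

  0-simplices (9): [0], [1], [2], [3], [4], [5], [6], [7], [8]
  1-simplices (12): [0,1], [0,3], [1,3], [2,3], [2,4], [3,4], [3,5], [3,6], [3,7], [3,8], [5,8], [6,7]

giving chain groups C_0 ≅ Z^9, C_1 ≅ Z^12.

∂_1: C_1 → C_0 maps an edge to its endpoints' difference, ∂[p,q] = q − p. For instance
  ∂[3,4] = [4] − [3].
The resulting 9×12 matrix has rank 8, and its Smith normal form has invariant factors (1,1,1,1,1,1,1,1).

From H_k ≅ ker(∂_k) / im(∂_{k+1}) we obtain:

  H_0: rank C_0 − rank ∂_1 = 9 − 8 = 1, and the invariant factors of ∂_1 are all 1, so H_0 ≅ Z.
  H_1: rank ker ∂_1 − rank ∂_2 = (12 − 8) − 0 = 4, and there is no ∂_2, so H_1 ≅ Z^4.

(K is a triangulation of a wedge of 4 circles.)

H_0 = Z,  H_1 = Z^4.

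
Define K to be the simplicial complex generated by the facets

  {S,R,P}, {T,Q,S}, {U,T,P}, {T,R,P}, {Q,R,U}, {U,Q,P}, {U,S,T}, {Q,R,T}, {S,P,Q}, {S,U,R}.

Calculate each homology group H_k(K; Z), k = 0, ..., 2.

H_0 ≅ Z,  H_1 ≅ Z/2Z,  H_2 = 0.

Take the total order P < Q < R < S < T < U on the vertex set. Then K (dimension 2) consists of the simplices:

  0-simplices (6): P, Q, R, S, T, U
  1-simplices (15): PQ, PR, PS, PT, PU, QR, QS, QT, QU, RS, RT, RU, ST, SU, TU
  2-simplices (10): PQS, PQU, PRS, PRT, PTU, QRT, QRU, QST, RSU, STU

giving chain groups C_0 ≅ Z^6, C_1 ≅ Z^15, C_2 ≅ Z^10.

Boundary ∂_1: C_1 → C_0 maps an edge to its endpoints' difference, ∂[p,q] = q − p. For instance
  ∂RS = S − R.
The resulting 6×15 matrix has rank 5, and its Smith normal form has invariant factors (1,1,1,1,1).

The boundary map ∂_2: C_2 → C_1 maps a triangle to the signed sum of its edges. For instance
  ∂QRU = RU − QU + QR,
  ∂PQU = QU − PU + PQ.
As a 15×10 matrix over Z this has rank 10, with invariant factors (1,1,1,1,1,1,1,1,1,2).

From H_k ≅ ker(∂_k) / im(∂_{k+1}) we obtain:

  H_0: rank C_0 − rank ∂_1 = 6 − 5 = 1, and the invariant factors of ∂_1 are all 1, so H_0 ≅ Z.
  H_1: rank ker ∂_1 − rank ∂_2 = (15 − 5) − 10 = 0, and ∂_2 has invariant factor 2 > 1, so H_1 ≅ Z/2Z.
  H_2: rank ker ∂_2 − rank ∂_3 = (10 − 10) − 0 = 0, and there is no ∂_3, so H_2 ≅ 0.

As a check, the Euler characteristic is 6 − 15 + 10 = 1, which agrees with 1 − 0 + 0 = 1.
(K is a triangulation of the real projective plane RP^2.)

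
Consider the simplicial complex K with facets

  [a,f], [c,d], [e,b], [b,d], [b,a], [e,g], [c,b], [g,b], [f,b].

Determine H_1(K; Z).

H_1 = Z^3.

Order the vertices as a < b < c < d < e < f < g. Listing each simplex with vertices in this order, K has dimension 1 with simplices:

  0-simplices (7): a, b, c, d, e, f, g
  1-simplices (9): ab, af, bc, bd, be, bf, bg, cd, eg

Hence C_0 ≅ Z^7, C_1 ≅ Z^9.

The boundary map ∂_1: C_1 → C_0 sends each edge [p,q] (with p < q) to q − p.
This gives a 7×9 integer matrix of rank 6; reducing to Smith normal form yields diagonal entries (1,1,1,1,1,1).

Now H_k = ker ∂_k / im ∂_{k+1}, so:

  H_1: rank ker ∂_1 − rank ∂_2 = (9 − 6) − 0 = 3, and there is no ∂_2, so H_1 ≅ Z^3.

(K is a triangulation of a wedge of 3 circles.)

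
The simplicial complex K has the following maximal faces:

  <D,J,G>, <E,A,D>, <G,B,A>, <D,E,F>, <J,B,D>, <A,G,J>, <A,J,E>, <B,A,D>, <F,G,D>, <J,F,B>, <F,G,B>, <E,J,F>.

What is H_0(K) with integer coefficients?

Take the total order A < B < D < E < F < G < J on the vertex set. Then K (dimension 2) consists of the simplices:

  0-simplices (7): A, B, D, E, F, G, J
  1-simplices (18): AB, AD, AE, AG, AJ, BD, BF, BG, BJ, DE, DF, DG, DJ, EF, EJ, FG, FJ, GJ
  2-simplices (12): ABD, ABG, ADE, AEJ, AGJ, BDJ, BFG, BFJ, DEF, DFG, DGJ, EFJ

giving chain groups C_0 ≅ Z^7, C_1 ≅ Z^18, C_2 ≅ Z^12.

Boundary ∂_1: C_1 → C_0 is given by ∂[p,q] = [q] − [p]. For instance
  ∂FJ = J − F.
The resulting 7×18 matrix has rank 6, and its Smith normal form has invariant factors (1,1,1,1,1,1).

Boundary ∂_2: C_2 → C_1 sends each 2-simplex [p,q,r] to [q,r] − [p,r] + [p,q]. For instance
  ∂ABD = BD − AD + AB,
  ∂EFJ = FJ − EJ + EF.
This gives a 18×12 integer matrix of rank 12; reducing to Smith normal form yields diagonal entries (1,1,1,1,1,1,1,1,1,1,1,2).

Reading off H_k = ker ∂_k / im ∂_{k+1}:

  H_0: rank C_0 − rank ∂_1 = 7 − 6 = 1, and the invariant factors of ∂_1 are all 1, so H_0 = Z.

H_0 = Z.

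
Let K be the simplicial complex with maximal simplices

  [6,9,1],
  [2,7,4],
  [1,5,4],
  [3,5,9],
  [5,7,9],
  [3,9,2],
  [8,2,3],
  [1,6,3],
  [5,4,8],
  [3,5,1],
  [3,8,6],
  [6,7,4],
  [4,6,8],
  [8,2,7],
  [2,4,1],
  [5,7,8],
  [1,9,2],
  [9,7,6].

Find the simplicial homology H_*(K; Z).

We work with the vertex ordering 1 < 2 < 3 < 4 < 5 < 6 < 7 < 8 < 9. The simplices of K, each written with vertices in increasing order, are:

  0-simplices (9): [1], [2], [3], [4], [5], [6], [7], [8], [9]
  1-simplices (27): (27 of them)
  2-simplices (18): [1,2,4], [1,2,9], [1,3,5], [1,3,6], [1,4,5], [1,6,9], [2,3,8], [2,3,9], [2,4,7], [2,7,8], [3,5,9], [3,6,8], [4,5,8], [4,6,7], [4,6,8], [5,7,8], [5,7,9], [6,7,9]

giving chain groups C_0 ≅ Z^9, C_1 ≅ Z^27, C_2 ≅ Z^18.

Boundary ∂_1: C_1 → C_0 sends each edge [p,q] (with p < q) to q − p.
The 9×27 boundary matrix has rank 8 and Smith normal form diag(1,1,1,1,1,1,1,1).

Boundary ∂_2: C_2 → C_1 sends each 2-simplex [p,q,r] to [q,r] − [p,r] + [p,q]. For instance
  ∂[6,7,9] = [7,9] − [6,9] + [6,7],
  ∂[2,4,7] = [4,7] − [2,7] + [2,4].
The 27×18 boundary matrix has rank 18 and Smith normal form diag(1,1,1,1,1,1,1,1,1,1,1,1,1,1,1,1,1,2).

From H_k ≅ ker(∂_k) / im(∂_{k+1}) we obtain:

  H_0: rank C_0 − rank ∂_1 = 9 − 8 = 1, and the invariant factors of ∂_1 are all 1, so H_0 = Z.
  H_1: rank ker ∂_1 − rank ∂_2 = (27 − 8) − 18 = 1, and ∂_2 has invariant factor 2 > 1, so H_1 = Z ⊕ Z_2.
  H_2: rank ker ∂_2 − rank ∂_3 = (18 − 18) − 0 = 0, and there is no ∂_3, so H_2 = 0.

H_0 ≅ Z,  H_1 ≅ Z ⊕ Z_2,  H_2 = 0.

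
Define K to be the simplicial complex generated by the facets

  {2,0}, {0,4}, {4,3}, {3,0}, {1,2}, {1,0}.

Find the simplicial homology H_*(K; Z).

H_0 = Z,  H_1 = Z^2.

Take the total order 0 < 1 < 2 < 3 < 4 on the vertex set. Then K (dimension 1) consists of the simplices:

  0-simplices (5): [0], [1], [2], [3], [4]
  1-simplices (6): [0,1], [0,2], [0,3], [0,4], [1,2], [3,4]

Hence C_0 ≅ Z^5, C_1 ≅ Z^6.

Boundary ∂_1: C_1 → C_0 sends each edge [p,q] (with p < q) to q − p. For instance
  ∂[0,4] = [4] − [0].
The resulting 5×6 matrix has rank 4, and its Smith normal form has invariant factors (1,1,1,1).

Reading off H_k = ker ∂_k / im ∂_{k+1}:

  H_0: rank C_0 − rank ∂_1 = 5 − 4 = 1, and the invariant factors of ∂_1 are all 1, so H_0 = Z.
  H_1: rank ker ∂_1 − rank ∂_2 = (6 − 4) − 0 = 2, and there is no ∂_2, so H_1 = Z^2.

As a check, the Euler characteristic is 5 − 6 = -1, which agrees with 1 − 2 = -1.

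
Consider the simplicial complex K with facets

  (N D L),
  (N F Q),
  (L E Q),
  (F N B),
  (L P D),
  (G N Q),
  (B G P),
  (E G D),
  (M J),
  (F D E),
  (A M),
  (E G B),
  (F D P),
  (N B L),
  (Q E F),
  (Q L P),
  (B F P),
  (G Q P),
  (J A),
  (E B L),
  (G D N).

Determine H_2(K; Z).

H_2 ≅ Z.

We work with the vertex ordering A < B < D < E < F < G < J < L < M < N < P < Q. The simplices of K, each written with vertices in increasing order, are:

  0-simplices (12): A, B, D, E, F, G, J, L, M, N, P, Q
  1-simplices (30): AJ, AM, BE, BF, BG, BL, BN, BP, DE, DF, DG, DL, DN, DP, EF, EG, EL, EQ, FN, FP, FQ, GN, GP, GQ, JM, LN, LP, LQ, NQ, PQ
  2-simplices (18): BEG, BEL, BFN, BFP, BGP, BLN, DEF, DEG, DFP, DGN, DLN, DLP, EFQ, ELQ, FNQ, GNQ, GPQ, LPQ

giving chain groups C_0 ≅ Z^12, C_1 ≅ Z^30, C_2 ≅ Z^18.

∂_1: C_1 → C_0 is given by ∂[p,q] = [q] − [p].
As a 12×30 matrix over Z this has rank 10, with invariant factors (1,1,1,1,1,1,1,1,1,1).

∂_2: C_2 → C_1 acts by ∂[p,q,r] = [q,r] − [p,r] + [p,q]. For instance
  ∂DEF = EF − DF + DE,
  ∂BFN = FN − BN + BF.
The resulting 30×18 matrix has rank 17, and its Smith normal form has invariant factors (1,1,1,1,1,1,1,1,1,1,1,1,1,1,1,1,1).

Reading off H_k = ker ∂_k / im ∂_{k+1}:

  H_2: rank ker ∂_2 − rank ∂_3 = (18 − 17) − 0 = 1, and there is no ∂_3, so H_2 ≅ Z.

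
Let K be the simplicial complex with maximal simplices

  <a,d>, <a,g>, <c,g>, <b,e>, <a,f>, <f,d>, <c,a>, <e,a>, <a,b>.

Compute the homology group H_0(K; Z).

H_0 = Z.

Take the total order a < b < c < d < e < f < g on the vertex set. Then K (dimension 1) consists of the simplices:

  0-simplices (7): a, b, c, d, e, f, g
  1-simplices (9): ab, ac, ad, ae, af, ag, be, cg, df

Hence C_0 ≅ Z^7, C_1 ≅ Z^9.

∂_1: C_1 → C_0 maps an edge to its endpoints' difference, ∂[p,q] = q − p. For instance
  ∂ac = c − a.
The 7×9 boundary matrix has rank 6 and Smith normal form diag(1,1,1,1,1,1).

From H_k ≅ ker(∂_k) / im(∂_{k+1}) we obtain:

  H_0: rank C_0 − rank ∂_1 = 7 − 6 = 1, and the invariant factors of ∂_1 are all 1, so H_0 = Z.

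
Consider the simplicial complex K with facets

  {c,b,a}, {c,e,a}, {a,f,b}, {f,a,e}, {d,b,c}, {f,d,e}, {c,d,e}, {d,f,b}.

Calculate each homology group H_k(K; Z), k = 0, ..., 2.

We work with the vertex ordering a < b < c < d < e < f. The simplices of K, each written with vertices in increasing order, are:

  0-simplices (6): a, b, c, d, e, f
  1-simplices (12): ab, ac, ae, af, bc, bd, bf, cd, ce, de, df, ef
  2-simplices (8): abc, abf, ace, aef, bcd, bdf, cde, def

giving chain groups C_0 ≅ Z^6, C_1 ≅ Z^12, C_2 ≅ Z^8.

Boundary ∂_1: C_1 → C_0 maps an edge to its endpoints' difference, ∂[p,q] = q − p. For instance
  ∂ef = f − e.
The 6×12 boundary matrix has rank 5 and Smith normal form diag(1,1,1,1,1).

The boundary map ∂_2: C_2 → C_1 maps a triangle to the signed sum of its edges. For instance
  ∂ace = ce − ae + ac,
  ∂abc = bc − ac + ab.
This gives a 12×8 integer matrix of rank 7; reducing to Smith normal form yields diagonal entries (1,1,1,1,1,1,1).

Now H_k = ker ∂_k / im ∂_{k+1}, so:

  H_0: rank C_0 − rank ∂_1 = 6 − 5 = 1, and the invariant factors of ∂_1 are all 1, so H_0 = Z.
  H_1: rank ker ∂_1 − rank ∂_2 = (12 − 5) − 7 = 0, and the invariant factors of ∂_2 are all 1, so H_1 = 0.
  H_2: rank ker ∂_2 − rank ∂_3 = (8 − 7) − 0 = 1, and there is no ∂_3, so H_2 = Z.

As a check, the Euler characteristic is 6 − 12 + 8 = 2, which agrees with 1 − 0 + 1 = 2.

H_0 ≅ Z,  H_1 = 0,  H_2 ≅ Z.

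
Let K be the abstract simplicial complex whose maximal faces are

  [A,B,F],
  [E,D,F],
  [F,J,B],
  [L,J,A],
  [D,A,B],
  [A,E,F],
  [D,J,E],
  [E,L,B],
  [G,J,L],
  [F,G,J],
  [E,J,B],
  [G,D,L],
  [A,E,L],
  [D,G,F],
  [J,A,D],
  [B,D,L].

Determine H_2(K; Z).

Fix the vertex order A < B < D < E < F < G < J < L and write every simplex with vertices in increasing order. Then dim K = 2 and the simplices of K are:

  0-simplices (8): A, B, D, E, F, G, J, L
  1-simplices (24): AB, AD, AE, AF, AJ, AL, BD, BE, BF, BJ, BL, DE, DF, DG, DJ, DL, EF, EJ, EL, FG, FJ, GJ, GL, JL
  2-simplices (16): ABD, ABF, ADJ, AEF, AEL, AJL, BDL, BEJ, BEL, BFJ, DEF, DEJ, DFG, DGL, FGJ, GJL

Hence C_0 ≅ Z^8, C_1 ≅ Z^24, C_2 ≅ Z^16.

The boundary map ∂_1: C_1 → C_0 maps an edge to its endpoints' difference, ∂[p,q] = q − p.
The 8×24 boundary matrix has rank 7 and Smith normal form diag(1,1,1,1,1,1,1).

∂_2: C_2 → C_1 maps a triangle to the signed sum of its edges. For instance
  ∂DFG = FG − DG + DF,
  ∂ABD = BD − AD + AB.
The 24×16 boundary matrix has rank 15 and Smith normal form diag(1,1,1,1,1,1,1,1,1,1,1,1,1,1,1).

Computing H_k = (kernel of ∂_k) / (image of ∂_{k+1}):

  H_2: rank ker ∂_2 − rank ∂_3 = (16 − 15) − 0 = 1, and there is no ∂_3, so H_2 = Z.

H_2 = Z.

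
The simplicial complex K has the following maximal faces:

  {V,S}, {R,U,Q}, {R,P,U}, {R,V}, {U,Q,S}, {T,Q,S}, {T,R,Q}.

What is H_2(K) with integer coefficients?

H_2 ≅ 0.

Order the vertices as P < Q < R < S < T < U < V. Listing each simplex with vertices in this order, K has dimension 2 with simplices:

  0-simplices (7): P, Q, R, S, T, U, V
  1-simplices (12): PR, PU, QR, QS, QT, QU, RT, RU, RV, ST, SU, SV
  2-simplices (5): PRU, QRT, QRU, QST, QSU

so the chain groups are C_0 ≅ Z^7, C_1 ≅ Z^12, C_2 ≅ Z^5.

Boundary ∂_1: C_1 → C_0 sends each edge [p,q] (with p < q) to q − p.
The 7×12 boundary matrix has rank 6 and Smith normal form diag(1,1,1,1,1,1).

∂_2: C_2 → C_1 sends each 2-simplex [p,q,r] to [q,r] − [p,r] + [p,q]. For instance
  ∂QST = ST − QT + QS,
  ∂QRU = RU − QU + QR.
The resulting 12×5 matrix has rank 5, and its Smith normal form has invariant factors (1,1,1,1,1).

Now H_k = ker ∂_k / im ∂_{k+1}, so:

  H_2: rank ker ∂_2 − rank ∂_3 = (5 − 5) − 0 = 0, and there is no ∂_3, so H_2 = 0.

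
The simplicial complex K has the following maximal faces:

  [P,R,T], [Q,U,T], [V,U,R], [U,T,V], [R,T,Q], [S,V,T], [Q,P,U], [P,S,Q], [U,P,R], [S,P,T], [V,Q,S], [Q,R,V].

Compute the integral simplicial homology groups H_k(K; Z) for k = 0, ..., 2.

Order the vertices as P < Q < R < S < T < U < V. Listing each simplex with vertices in this order, K has dimension 2 with simplices:

  0-simplices (7): P, Q, R, S, T, U, V
  1-simplices (18): PQ, PR, PS, PT, PU, QR, QS, QT, QU, QV, RT, RU, RV, ST, SV, TU, TV, UV
  2-simplices (12): PQS, PQU, PRT, PRU, PST, QRT, QRV, QSV, QTU, RUV, STV, TUV

giving chain groups C_0 ≅ Z^7, C_1 ≅ Z^18, C_2 ≅ Z^12.

Boundary ∂_1: C_1 → C_0 is given by ∂[p,q] = [q] − [p].
As a 7×18 matrix over Z this has rank 6, with invariant factors (1,1,1,1,1,1).

The boundary map ∂_2: C_2 → C_1 sends each 2-simplex [p,q,r] to [q,r] − [p,r] + [p,q]. For instance
  ∂PRU = RU − PU + PR,
  ∂STV = TV − SV + ST.
The resulting 18×12 matrix has rank 12, and its Smith normal form has invariant factors (1,1,1,1,1,1,1,1,1,1,1,2).

Computing H_k = (kernel of ∂_k) / (image of ∂_{k+1}):

  H_0: rank C_0 − rank ∂_1 = 7 − 6 = 1, and the invariant factors of ∂_1 are all 1, so H_0 = Z.
  H_1: rank ker ∂_1 − rank ∂_2 = (18 − 6) − 12 = 0, and ∂_2 has invariant factor 2 > 1, so H_1 = Z/2.
  H_2: rank ker ∂_2 − rank ∂_3 = (12 − 12) − 0 = 0, and there is no ∂_3, so H_2 = 0.

(K is a triangulation of the real projective plane RP^2.)

H_0 = Z,  H_1 = Z/2,  H_2 = 0.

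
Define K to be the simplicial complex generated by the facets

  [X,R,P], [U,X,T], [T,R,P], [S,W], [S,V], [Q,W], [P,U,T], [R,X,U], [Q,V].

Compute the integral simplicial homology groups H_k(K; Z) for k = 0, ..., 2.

H_0 ≅ Z^2,  H_1 ≅ Z^2,  H_2 = 0.

We work with the vertex ordering P < Q < R < S < T < U < V < W < X. The simplices of K, each written with vertices in increasing order, are:

  0-simplices (9): P, Q, R, S, T, U, V, W, X
  1-simplices (14): PR, PT, PU, PX, QV, QW, RT, RU, RX, SV, SW, TU, TX, UX
  2-simplices (5): PRT, PRX, PTU, RUX, TUX

so the chain groups are C_0 ≅ Z^9, C_1 ≅ Z^14, C_2 ≅ Z^5.

The boundary map ∂_1: C_1 → C_0 sends each edge [p,q] (with p < q) to q − p.
The 9×14 boundary matrix has rank 7 and Smith normal form diag(1,1,1,1,1,1,1).

The boundary map ∂_2: C_2 → C_1 sends each 2-simplex [p,q,r] to [q,r] − [p,r] + [p,q]. For instance
  ∂PRT = RT − PT + PR,
  ∂PTU = TU − PU + PT.
The 14×5 boundary matrix has rank 5 and Smith normal form diag(1,1,1,1,1).

Now H_k = ker ∂_k / im ∂_{k+1}, so:

  H_0: rank C_0 − rank ∂_1 = 9 − 7 = 2, and the invariant factors of ∂_1 are all 1, so H_0 ≅ Z^2.
  H_1: rank ker ∂_1 − rank ∂_2 = (14 − 7) − 5 = 2, and the invariant factors of ∂_2 are all 1, so H_1 ≅ Z^2.
  H_2: rank ker ∂_2 − rank ∂_3 = (5 − 5) − 0 = 0, and there is no ∂_3, so H_2 ≅ 0.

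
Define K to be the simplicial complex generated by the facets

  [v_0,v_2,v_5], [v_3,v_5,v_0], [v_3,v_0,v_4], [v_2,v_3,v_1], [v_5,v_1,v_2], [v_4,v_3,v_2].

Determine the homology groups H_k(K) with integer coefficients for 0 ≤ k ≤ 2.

Order the vertices as v_0 < v_1 < v_2 < v_3 < v_4 < v_5. Listing each simplex with vertices in this order, K has dimension 2 with simplices:

  0-simplices (6): [v_0], [v_1], [v_2], [v_3], [v_4], [v_5]
  1-simplices (12): [v_0,v_2], [v_0,v_3], [v_0,v_4], [v_0,v_5], [v_1,v_2], [v_1,v_3], [v_1,v_5], [v_2,v_3], [v_2,v_4], [v_2,v_5], [v_3,v_4], [v_3,v_5]
  2-simplices (6): [v_0,v_2,v_5], [v_0,v_3,v_4], [v_0,v_3,v_5], [v_1,v_2,v_3], [v_1,v_2,v_5], [v_2,v_3,v_4]

so the chain groups are C_0 ≅ Z^6, C_1 ≅ Z^12, C_2 ≅ Z^6.

Boundary ∂_1: C_1 → C_0 maps an edge to its endpoints' difference, ∂[p,q] = q − p. For instance
  ∂[v_3,v_4] = [v_4] − [v_3].
As a 6×12 matrix over Z this has rank 5, with invariant factors (1,1,1,1,1).

Boundary ∂_2: C_2 → C_1 sends each 2-simplex [p,q,r] to [q,r] − [p,r] + [p,q]. For instance
  ∂[v_0,v_3,v_4] = [v_3,v_4] − [v_0,v_4] + [v_0,v_3],
  ∂[v_2,v_3,v_4] = [v_3,v_4] − [v_2,v_4] + [v_2,v_3].
This gives a 12×6 integer matrix of rank 6; reducing to Smith normal form yields diagonal entries (1,1,1,1,1,1).

From H_k ≅ ker(∂_k) / im(∂_{k+1}) we obtain:

  H_0: rank C_0 − rank ∂_1 = 6 − 5 = 1, and the invariant factors of ∂_1 are all 1, so H_0 ≅ Z.
  H_1: rank ker ∂_1 − rank ∂_2 = (12 − 5) − 6 = 1, and the invariant factors of ∂_2 are all 1, so H_1 ≅ Z.
  H_2: rank ker ∂_2 − rank ∂_3 = (6 − 6) − 0 = 0, and there is no ∂_3, so H_2 ≅ 0.

H_0 = Z,  H_1 = Z,  H_2 = 0.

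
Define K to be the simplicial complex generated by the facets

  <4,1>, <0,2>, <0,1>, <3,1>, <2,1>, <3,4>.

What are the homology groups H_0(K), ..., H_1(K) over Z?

H_0 = Z,  H_1 = Z^2.

Order the vertices as 0 < 1 < 2 < 3 < 4. Listing each simplex with vertices in this order, K has dimension 1 with simplices:

  0-simplices (5): [0], [1], [2], [3], [4]
  1-simplices (6): [0,1], [0,2], [1,2], [1,3], [1,4], [3,4]

so the chain groups are C_0 ≅ Z^5, C_1 ≅ Z^6.

∂_1: C_1 → C_0 is given by ∂[p,q] = [q] − [p]. For instance
  ∂[0,2] = [2] − [0].
The 5×6 boundary matrix has rank 4 and Smith normal form diag(1,1,1,1).

Now H_k = ker ∂_k / im ∂_{k+1}, so:

  H_0: rank C_0 − rank ∂_1 = 5 − 4 = 1, and the invariant factors of ∂_1 are all 1, so H_0 = Z.
  H_1: rank ker ∂_1 − rank ∂_2 = (6 − 4) − 0 = 2, and there is no ∂_2, so H_1 = Z^2.

As a check, the Euler characteristic is 5 − 6 = -1, which agrees with 1 − 2 = -1.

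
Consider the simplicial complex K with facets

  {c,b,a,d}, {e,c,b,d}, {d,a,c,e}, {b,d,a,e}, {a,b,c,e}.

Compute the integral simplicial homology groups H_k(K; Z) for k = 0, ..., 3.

H_0 = Z,  H_1 = 0,  H_2 = 0,  H_3 = Z.

Order the vertices as a < b < c < d < e. Listing each simplex with vertices in this order, K has dimension 3 with simplices:

  0-simplices (5): a, b, c, d, e
  1-simplices (10): ab, ac, ad, ae, bc, bd, be, cd, ce, de
  2-simplices (10): abc, abd, abe, acd, ace, ade, bcd, bce, bde, cde
  3-simplices (5): abcd, abce, abde, acde, bcde

Hence C_0 ≅ Z^5, C_1 ≅ Z^10, C_2 ≅ Z^10, C_3 ≅ Z^5.

The boundary map ∂_1: C_1 → C_0 sends each edge [p,q] (with p < q) to q − p. For instance
  ∂bd = d − b.
The resulting 5×10 matrix has rank 4, and its Smith normal form has invariant factors (1,1,1,1).

∂_2: C_2 → C_1 acts by ∂[p,q,r] = [q,r] − [p,r] + [p,q]. For instance
  ∂cde = de − ce + cd,
  ∂bde = de − be + bd.
This gives a 10×10 integer matrix of rank 6; reducing to Smith normal form yields diagonal entries (1,1,1,1,1,1).

Boundary ∂_3: C_3 → C_2 sends each 3-simplex σ to the alternating sum Σ_i (−1)^i (σ with its i-th vertex removed). For instance
  ∂bcde = cde − bde + bce − bcd,
  ∂abcd = bcd − acd + abd − abc.
This gives a 10×5 integer matrix of rank 4; reducing to Smith normal form yields diagonal entries (1,1,1,1).

From H_k ≅ ker(∂_k) / im(∂_{k+1}) we obtain:

  H_0: rank C_0 − rank ∂_1 = 5 − 4 = 1, and the invariant factors of ∂_1 are all 1, so H_0 = Z.
  H_1: rank ker ∂_1 − rank ∂_2 = (10 − 4) − 6 = 0, and the invariant factors of ∂_2 are all 1, so H_1 = 0.
  H_2: rank ker ∂_2 − rank ∂_3 = (10 − 6) − 4 = 0, and the invariant factors of ∂_3 are all 1, so H_2 = 0.
  H_3: rank ker ∂_3 − rank ∂_4 = (5 − 4) − 0 = 1, and there is no ∂_4, so H_3 = Z.

As a check, the Euler characteristic is 5 − 10 + 10 − 5 = 0, which agrees with 1 − 0 + 0 − 1 = 0.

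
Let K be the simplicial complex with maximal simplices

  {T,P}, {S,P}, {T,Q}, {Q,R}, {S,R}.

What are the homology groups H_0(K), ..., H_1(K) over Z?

Order the vertices as P < Q < R < S < T. Listing each simplex with vertices in this order, K has dimension 1 with simplices:

  0-simplices (5): P, Q, R, S, T
  1-simplices (5): PS, PT, QR, QT, RS

so the chain groups are C_0 ≅ Z^5, C_1 ≅ Z^5.

The boundary map ∂_1: C_1 → C_0 sends each edge [p,q] (with p < q) to q − p.
The 5×5 boundary matrix has rank 4 and Smith normal form diag(1,1,1,1).

Computing H_k = (kernel of ∂_k) / (image of ∂_{k+1}):

  H_0: rank C_0 − rank ∂_1 = 5 − 4 = 1, and the invariant factors of ∂_1 are all 1, so H_0 = Z.
  H_1: rank ker ∂_1 − rank ∂_2 = (5 − 4) − 0 = 1, and there is no ∂_2, so H_1 = Z.

As a check, the Euler characteristic is 5 − 5 = 0, which agrees with 1 − 1 = 0.

H_0 ≅ Z,  H_1 ≅ Z.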